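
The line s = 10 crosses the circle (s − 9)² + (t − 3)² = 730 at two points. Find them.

The line gives s = 10. Substituting into the circle:
t² − 6t − 720 = 0
t = 30 or t = −24, giving (10, 30) and (10, −24).

(10, −24) and (10, 30)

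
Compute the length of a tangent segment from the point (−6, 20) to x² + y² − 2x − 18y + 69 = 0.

The centre is (1, 9) and r = √13. The square of the distance from P to the centre is 49 + 121 = 170.
The tangent meets the radius at right angles, so tangent² = |PO|² − r² = 170 − 13 = 157.

√157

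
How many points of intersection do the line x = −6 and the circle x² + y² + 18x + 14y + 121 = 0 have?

Substituting the line into the circle gives y² + 14y + 49 = 0.
Discriminant = (14)² − 4·1·(49) = 0.
A repeated root: the line is tangent.

1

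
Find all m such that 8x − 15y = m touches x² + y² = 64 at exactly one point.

For a tangent, require d(centre, line) = r = 8.
|8·0 − 15·0 − m| / √289 = 8
|m| = 8·17, so m = 136 or m = −136.

m = −136 or m = 136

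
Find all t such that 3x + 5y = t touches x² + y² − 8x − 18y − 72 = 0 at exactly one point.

For a tangent, require d(centre, line) = r = 13.
|3·4 + 5·9 − t| / √34 = 13
|t − (57)| = 13√34.

t = 57 ± 13√34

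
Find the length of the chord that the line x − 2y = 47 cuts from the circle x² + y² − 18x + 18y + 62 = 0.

4√5

Express y = (−47 + x)/2 and substitute into the circle:
5x² − 130x + 765 = 0  ⟹  x² − 26x + 153 = 0
x = 17 or x = 9, giving (17, −15) and (9, −19).
Chord length = distance between (17, −15) and (9, −19) = √80 = 4√5.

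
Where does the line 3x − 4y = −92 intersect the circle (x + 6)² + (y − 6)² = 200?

Express y = (92 + 3x)/4 and substitute into the circle:
25x² + 600x + 2000 = 0  ⟹  x² + 24x + 80 = 0
x = −4 or x = −20, giving (−4, 20) and (−20, 8).

(−20, 8) and (−4, 20)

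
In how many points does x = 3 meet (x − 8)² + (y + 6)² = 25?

1

Substituting the line into the circle gives y² + 12y + 36 = 0.
Discriminant = (12)² − 4·1·(36) = 0.
A repeated root: the line is tangent.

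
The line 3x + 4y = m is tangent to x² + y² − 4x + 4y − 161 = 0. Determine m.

m = −67 or m = 63

Tangency holds when the distance from the centre (2, −2) to the line equals the radius 13:
|3·2 + 4·(−2) − m| / √25 = 13
|m − (−2)| = 13·5, so m = 63 or m = −67.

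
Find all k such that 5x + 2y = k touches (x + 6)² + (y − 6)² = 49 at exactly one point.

For a tangent, require d(centre, line) = r = 7.
|5·(−6) + 2·6 − k| / √29 = 7
|k − (−18)| = 7√29.

k = −18 ± 7√29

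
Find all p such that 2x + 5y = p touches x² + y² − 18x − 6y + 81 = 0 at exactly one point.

p = 33 ± 3√29

Tangency holds when the distance from the centre (9, 3) to the line equals the radius 3:
|2·9 + 5·3 − p| / √29 = 3
|p − (33)| = 3√29.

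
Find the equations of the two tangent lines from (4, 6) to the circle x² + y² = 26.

x − 5y = −26 and 5x + y = 26

Let a tangent through (4, 6) have slope m. Its distance from (0, 0) must equal √26:
[m·(−4) − (−6)]² = 26(m² + 1)
5m² + 24m − 5 = 0, so m = 1/5 or m = −5.
With m = 1/5: x − 5y = −26. With m = −5: 5x + y = 26.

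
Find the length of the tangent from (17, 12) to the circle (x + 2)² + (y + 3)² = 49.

√537

With centre O = (−2, −3), |OP|² = 586 and r² = 49.
Power of the point: PT² = |PO|² − r² = 537, so PT = √537.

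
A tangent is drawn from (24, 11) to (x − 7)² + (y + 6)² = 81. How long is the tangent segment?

With centre O = (7, −6), |OP|² = 578 and r² = 81.
By the tangent–radius right angle, tangent length = √(|PO|² − r²) = √497.

√497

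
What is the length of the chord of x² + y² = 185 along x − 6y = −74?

The distance from (0, 0) to the line is 74/√37, and r² = 185.
Chord = 2√(r² − d²) = 2·√(37) = 2√37.

2√37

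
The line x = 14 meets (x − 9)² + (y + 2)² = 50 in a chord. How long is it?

10

The line gives x = 14. Substituting into the circle:
y² + 4y − 21 = 0
y = 3 or y = −7, giving (14, 3) and (14, −7).
Chord length = distance between (14, 3) and (14, −7) = √100 = 10.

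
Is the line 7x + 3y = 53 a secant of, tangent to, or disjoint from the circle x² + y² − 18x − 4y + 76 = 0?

secant

d² = (7·9 + 3·2 − (53))²/58 = 128/29; r² = 9.
Since d² < r², the line cuts the circle twice.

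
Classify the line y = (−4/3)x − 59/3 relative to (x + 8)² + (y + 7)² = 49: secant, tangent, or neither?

secant

Centre (−8, −7), r² = 49. Distance² from centre to line = (6)²/25 = 36/25.
Since d² < r², the line cuts the circle twice.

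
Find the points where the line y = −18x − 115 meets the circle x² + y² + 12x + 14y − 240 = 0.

(−7, 11) and (−5, −25)

Substitute y = −18x − 115:
325x² + 3900x + 11375 = 0  ⟹  x² + 12x + 35 = 0
x = −5 or x = −7, giving (−5, −25) and (−7, 11).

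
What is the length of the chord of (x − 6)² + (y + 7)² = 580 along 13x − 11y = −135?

Substitute y = (135 + 13x)/11:
290x² + 4060x − 20880 = 0  ⟹  x² + 14x − 72 = 0
x = 4 or x = −18, giving (4, 17) and (−18, −9).
Chord length = distance between (4, 17) and (−18, −9) = √1160 = 2√290.

2√290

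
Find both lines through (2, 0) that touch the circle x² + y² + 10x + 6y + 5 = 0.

5x − 2y = 10 and 2x + 5y = 4

Let a tangent through (2, 0) have slope m. Its distance from (−5, −3) must equal √29:
[m·(−7) − (−3)]² = 29(m² + 1)
10m² − 21m − 10 = 0, so m = 5/2 or m = −2/5.
With m = 5/2: 5x − 2y = 10. With m = −2/5: 2x + 5y = 4.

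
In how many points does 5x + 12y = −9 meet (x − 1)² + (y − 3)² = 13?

0

Substituting the line into the circle gives 169x² + 162x + 297 = 0.
Discriminant = (162)² − 4·169·(297) = −174528 < 0.
No real roots: the line does not meet the circle.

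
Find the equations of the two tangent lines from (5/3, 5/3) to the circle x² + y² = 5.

A line y − (5/3) = m(x − (5/3)) is tangent when its distance from (0, 0) is √5:
(−5/3m − (−5/3))² = 5(m² + 1)
2m² + 5m + 2 = 0, so m = −1/2 or m = −2.
With m = −1/2: x + 2y = 5. With m = −2: 2x + y = 5.

x + 2y = 5 and 2x + y = 5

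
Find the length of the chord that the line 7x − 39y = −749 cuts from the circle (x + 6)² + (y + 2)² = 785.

Express y = (749 + 7x)/39 and substitute into the circle:
1570x² + 29830x − 455300 = 0  ⟹  x² + 19x − 290 = 0
x = 10 or x = −29, giving (10, 21) and (−29, 14).
|(10, 21) − (−29, 14)| = √((39)² + (7)²) = √1570.

√1570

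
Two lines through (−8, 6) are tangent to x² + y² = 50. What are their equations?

Let a tangent through (−8, 6) have slope m. Its distance from (0, 0) must equal 5√2:
(8m − (−6))² = 50(m² + 1)
7m² + 48m − 7 = 0, so m = −7 or m = 1/7.
Through (−8, 6) these give 7x + y = −50 and x − 7y = −50.

7x + y = −50 and x − 7y = −50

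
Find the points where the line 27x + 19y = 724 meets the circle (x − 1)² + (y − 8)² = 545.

Substitute y = (724 − 27x)/19:
1090x² − 31610x + 130800 = 0  ⟹  x² − 29x + 120 = 0
x = 24 or x = 5, giving (24, 4) and (5, 31).

(5, 31) and (24, 4)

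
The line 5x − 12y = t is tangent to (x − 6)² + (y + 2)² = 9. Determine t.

Tangency holds when the distance from the centre (6, −2) to the line equals the radius 3:
|5·6 − 12·(−2) − t| / √169 = 3
|t − (54)| = 3·13, so t = 93 or t = 15.

t = 15 or t = 93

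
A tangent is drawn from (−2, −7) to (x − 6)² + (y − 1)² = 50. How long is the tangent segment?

With centre O = (6, 1), |OP|² = 128 and r² = 50.
The tangent meets the radius at right angles, so tangent² = |PO|² − r² = 128 − 50 = 78.

√78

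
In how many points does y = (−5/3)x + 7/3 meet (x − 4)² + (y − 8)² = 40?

Substituting the line into the circle gives 34x² + 98x + 73 = 0.
Δ = 9604 − 9928 = −324.
No real roots: the line does not meet the circle.

0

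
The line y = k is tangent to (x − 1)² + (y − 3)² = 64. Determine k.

k = −5 or k = 11

For a tangent, require d(centre, line) = r = 8.
|0·1 + 1·3 − k| / √1 = 8
|k − (3)| = 8, so k = 11 or k = −5.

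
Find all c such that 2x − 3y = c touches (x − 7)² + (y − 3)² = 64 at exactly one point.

The line touches the circle iff its distance from (7, 3) is 8:
|2·7 − 3·3 − c| / √13 = 8
|c − (5)| = 8√13.

c = 5 ± 8√13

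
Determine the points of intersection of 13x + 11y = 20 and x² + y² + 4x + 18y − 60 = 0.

Substitute y = (20 − 13x)/11:
290x² − 2610x − 2900 = 0  ⟹  x² − 9x − 10 = 0
x = 10 or x = −1, giving (10, −10) and (−1, 3).

(−1, 3) and (10, −10)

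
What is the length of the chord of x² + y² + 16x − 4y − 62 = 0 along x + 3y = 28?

Substitute y = (28 − x)/3:
10x² + 100x − 110 = 0  ⟹  x² + 10x − 11 = 0
x = 1 or x = −11, giving (1, 9) and (−11, 13).
Chord length = distance between (1, 9) and (−11, 13) = √160 = 4√10.

4√10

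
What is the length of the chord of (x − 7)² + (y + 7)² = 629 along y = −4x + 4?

12√17

The distance from (7, −7) to the line is 17/√17, and r² = 629.
Chord = 2√(r² − d²) = 2·√(612) = 12√17.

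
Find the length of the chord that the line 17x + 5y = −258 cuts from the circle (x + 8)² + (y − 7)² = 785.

3√314

Express y = (−258 − 17x)/5 and substitute into the circle:
314x² + 10362x + 67824 = 0  ⟹  x² + 33x + 216 = 0
x = −9 or x = −24, giving (−9, −21) and (−24, 30).
Chord length = distance between (−9, −21) and (−24, 30) = √2826 = 3√314.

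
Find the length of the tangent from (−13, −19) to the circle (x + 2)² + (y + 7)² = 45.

With centre O = (−2, −7), |OP|² = 265 and r² = 45.
Power of the point: PT² = |PO|² − r² = 220, so PT = 2√55.

2√55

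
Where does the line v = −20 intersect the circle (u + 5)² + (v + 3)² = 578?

(−22, −20) and (12, −20)

From the line, v = −20. Substituting:
u² + 10u − 264 = 0
u = 12 or u = −22, giving (12, −20) and (−22, −20).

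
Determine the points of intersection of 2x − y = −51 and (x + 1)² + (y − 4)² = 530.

From the line, y = 2x + 51. Substituting:
5x² + 190x + 1680 = 0  ⟹  x² + 38x + 336 = 0
x = −14 or x = −24, giving (−14, 23) and (−24, 3).

(−24, 3) and (−14, 23)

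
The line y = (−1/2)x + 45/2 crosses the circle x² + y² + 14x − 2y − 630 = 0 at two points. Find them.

(−9, 27) and (15, 15)

Substitute y = (45 − x)/2:
5x² − 30x − 675 = 0  ⟹  x² − 6x − 135 = 0
x = 15 or x = −9, giving (15, 15) and (−9, 27).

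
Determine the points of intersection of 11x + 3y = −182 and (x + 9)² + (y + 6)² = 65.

From the line, y = (−182 − 11x)/3. Substituting:
130x² + 3770x + 27040 = 0  ⟹  x² + 29x + 208 = 0
x = −13 or x = −16, giving (−13, −13) and (−16, −2).

(−16, −2) and (−13, −13)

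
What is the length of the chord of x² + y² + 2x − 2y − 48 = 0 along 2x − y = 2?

From the line, y = 2x − 2. Substituting:
5x² − 10x − 40 = 0  ⟹  x² − 2x − 8 = 0
x = 4 or x = −2, giving (4, 6) and (−2, −6).
|(4, 6) − (−2, −6)| = √((6)² + (12)²) = 6√5.

6√5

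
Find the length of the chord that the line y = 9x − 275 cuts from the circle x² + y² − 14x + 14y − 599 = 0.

3√82

Centre (7, −7), r² = 697. Perpendicular distance d from centre to line = |−205| / √82 = 205/√82.
Half the chord is √(r² − d²) = √(369/2), so the full chord is 3√82.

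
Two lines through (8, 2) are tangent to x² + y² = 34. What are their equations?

A line y − (2) = m(x − (8)) is tangent when its distance from (0, 0) is √34:
(−8m − (−2))² = 34(m² + 1)
15m² − 16m − 15 = 0, so m = −3/5 or m = 5/3.
With m = −3/5: 3x + 5y = 34. With m = 5/3: 5x − 3y = 34.

3x + 5y = 34 and 5x − 3y = 34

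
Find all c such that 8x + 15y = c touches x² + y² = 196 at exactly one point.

c = −238 or c = 238

Tangency holds when the distance from the centre (0, 0) to the line equals the radius 14:
|8·0 + 15·0 − c| / √289 = 14
|c| = 14·17, so c = 238 or c = −238.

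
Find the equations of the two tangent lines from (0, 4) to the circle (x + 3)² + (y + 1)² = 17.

4x + y = 4 and x − 4y = −16

Let a tangent through (0, 4) have slope m. Its distance from (−3, −1) must equal √17:
(−3m − (−5))² = 17(m² + 1)
4m² + 15m − 4 = 0, so m = −4 or m = 1/4.
Through (0, 4) these give 4x + y = 4 and x − 4y = −16.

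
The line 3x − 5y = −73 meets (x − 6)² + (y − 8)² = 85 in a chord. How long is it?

√34

From the line, y = (73 + 3x)/5. Substituting:
34x² − 102x − 136 = 0  ⟹  x² − 3x − 4 = 0
x = 4 or x = −1, giving (4, 17) and (−1, 14).
Chord length = distance between (4, 17) and (−1, 14) = √34 = √34.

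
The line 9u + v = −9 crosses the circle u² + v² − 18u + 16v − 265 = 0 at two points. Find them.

(−2, 9) and (2, −27)

Substitute v = −9u − 9:
82u² − 328 = 0  ⟹  u² − 4 = 0
u = 2 or u = −2, giving (2, −27) and (−2, 9).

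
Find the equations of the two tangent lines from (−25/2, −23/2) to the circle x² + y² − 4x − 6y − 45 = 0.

A line y − (−23/2) = m(x − (−25/2)) is tangent when its distance from (2, 3) is √58:
[m·(29/2) − (29/2)]² = 58(m² + 1)
21m² − 58m + 21 = 0, so m = 7/3 or m = 3/7.
Through (−25/2, −23/2) these give 7x − 3y = −53 and 3x − 7y = 43.

7x − 3y = −53 and 3x − 7y = 43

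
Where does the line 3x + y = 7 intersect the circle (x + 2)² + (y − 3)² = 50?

From the line, y = −3x + 7. Substituting:
10x² − 20x − 30 = 0  ⟹  x² − 2x − 3 = 0
x = 3 or x = −1, giving (3, −2) and (−1, 10).

(−1, 10) and (3, −2)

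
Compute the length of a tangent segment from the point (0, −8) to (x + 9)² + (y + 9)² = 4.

√78

With centre O = (−9, −9), |OP|² = 82 and r² = 4.
The tangent meets the radius at right angles, so tangent² = |PO|² − r² = 82 − 4 = 78.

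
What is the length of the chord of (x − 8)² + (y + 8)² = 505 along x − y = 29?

Substitute y = x − 29:
2x² − 58x = 0  ⟹  x² − 29x = 0
x = 29 or x = 0, giving (29, 0) and (0, −29).
Chord length = distance between (29, 0) and (0, −29) = √1682 = 29√2.

29√2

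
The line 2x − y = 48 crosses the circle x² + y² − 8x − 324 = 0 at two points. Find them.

(18, −12) and (22, −4)

Express y = 2x − 48 and substitute into the circle:
5x² − 200x + 1980 = 0  ⟹  x² − 40x + 396 = 0
x = 22 or x = 18, giving (22, −4) and (18, −12).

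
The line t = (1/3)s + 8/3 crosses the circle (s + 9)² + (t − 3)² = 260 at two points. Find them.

Substitute t = (8 + s)/3:
10s² + 160s − 1610 = 0  ⟹  s² + 16s − 161 = 0
s = 7 or s = −23, giving (7, 5) and (−23, −5).

(−23, −5) and (7, 5)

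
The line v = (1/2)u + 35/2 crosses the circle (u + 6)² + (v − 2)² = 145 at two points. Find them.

From the line, v = (35 + u)/2. Substituting:
5u² + 110u + 525 = 0  ⟹  u² + 22u + 105 = 0
u = −7 or u = −15, giving (−7, 14) and (−15, 10).

(−15, 10) and (−7, 14)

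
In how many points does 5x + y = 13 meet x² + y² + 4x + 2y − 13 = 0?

Centre (−2, −1), r² = 18. Distance² from centre to line = (−24)²/26 = 288/13.
Since d² > r², the line lies outside the circle.

0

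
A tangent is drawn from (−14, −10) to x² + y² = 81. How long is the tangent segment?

√215

With centre O = (0, 0), |OP|² = 296 and r² = 81.
By the tangent–radius right angle, tangent length = √(|PO|² − r²) = √215.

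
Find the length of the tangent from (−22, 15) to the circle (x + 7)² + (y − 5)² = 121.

With centre O = (−7, 5), |OP|² = 325 and r² = 121.
By the tangent–radius right angle, tangent length = √(|PO|² − r²) = √204 = 2√51.

2√51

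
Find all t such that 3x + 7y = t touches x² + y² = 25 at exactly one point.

t = ±5√58

For a tangent, require d(centre, line) = r = 5.
|3·0 + 7·0 − t| / √58 = 5
|t| = 5√58.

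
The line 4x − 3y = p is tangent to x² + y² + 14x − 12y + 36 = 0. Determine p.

p = −81 or p = −11

For a tangent, require d(centre, line) = r = 7.
|4·(−7) − 3·6 − p| / √25 = 7
|p − (−46)| = 7·5, so p = −11 or p = −81.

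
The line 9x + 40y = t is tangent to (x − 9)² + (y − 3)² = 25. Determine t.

The line touches the circle iff its distance from (9, 3) is 5:
|9·9 + 40·3 − t| / √1681 = 5
|t − (201)| = 5·41, so t = 406 or t = −4.

t = −4 or t = 406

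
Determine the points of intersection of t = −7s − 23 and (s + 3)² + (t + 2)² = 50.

(−4, 5) and (−2, −9)

From the line, t = −7s − 23. Substituting:
50s² + 300s + 400 = 0  ⟹  s² + 6s + 8 = 0
s = −2 or s = −4, giving (−2, −9) and (−4, 5).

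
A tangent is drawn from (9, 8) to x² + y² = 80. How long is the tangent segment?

The centre is (0, 0) and r = 4√5. The square of the distance from P to the centre is 81 + 64 = 145.
The tangent meets the radius at right angles, so tangent² = |PO|² − r² = 145 − 80 = 65.

√65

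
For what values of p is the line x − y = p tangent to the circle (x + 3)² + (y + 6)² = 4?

p = 3 ± 2√2

The line touches the circle iff its distance from (−3, −6) is 2:
|1·(−3) − 1·(−6) − p| / √2 = 2
|p − (3)| = 2√2.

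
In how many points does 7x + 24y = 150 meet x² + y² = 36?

Centre (0, 0), r² = 36. Distance² from centre to line = (−150)²/625 = 36.
Since d² = r², the line is tangent.

1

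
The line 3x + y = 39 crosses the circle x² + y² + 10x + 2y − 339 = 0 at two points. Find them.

(9, 12) and (14, −3)

Express y = −3x + 39 and substitute into the circle:
10x² − 230x + 1260 = 0  ⟹  x² − 23x + 126 = 0
x = 14 or x = 9, giving (14, −3) and (9, 12).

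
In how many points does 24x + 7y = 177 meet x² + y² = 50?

0

Substituting the line into the circle gives 625x² − 8496x + 28879 = 0.
Discriminant = (−8496)² − 4·625·(28879) = −15484 < 0.
No real roots: the line does not meet the circle.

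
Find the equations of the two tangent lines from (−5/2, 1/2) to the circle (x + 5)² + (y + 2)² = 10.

Write the tangent as mx − y + (1/2 − m·(−5/2)) = 0 and set its distance from the centre to √10:
[m·(−5/2) − (−5/2)]² = 10(m² + 1)
3m² + 10m + 3 = 0, so m = −1/3 or m = −3.
Through (−5/2, 1/2) these give x + 3y = −1 and 3x + y = −7.

x + 3y = −1 and 3x + y = −7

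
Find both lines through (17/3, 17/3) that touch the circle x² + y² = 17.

A line y − (17/3) = m(x − (17/3)) is tangent when its distance from (0, 0) is √17:
(−17/3m − (−17/3))² = 17(m² + 1)
4m² − 17m + 4 = 0, so m = 1/4 or m = 4.
Through (17/3, 17/3) these give x − 4y = −17 and 4x − y = 17.

x − 4y = −17 and 4x − y = 17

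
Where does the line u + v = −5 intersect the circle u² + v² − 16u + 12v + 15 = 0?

Substitute v = −u − 5:
2u² − 18u − 20 = 0  ⟹  u² − 9u − 10 = 0
u = 10 or u = −1, giving (10, −15) and (−1, −4).

(−1, −4) and (10, −15)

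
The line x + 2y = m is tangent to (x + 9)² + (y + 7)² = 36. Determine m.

m = −23 ± 6√5

For a tangent, require d(centre, line) = r = 6.
|1·(−9) + 2·(−7) − m| / √5 = 6
|m − (−23)| = 6√5.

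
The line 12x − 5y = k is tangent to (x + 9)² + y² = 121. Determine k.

k = −251 or k = 35

The line touches the circle iff its distance from (−9, 0) is 11:
|12·(−9) − 5·0 − k| / √169 = 11
|k − (−108)| = 11·13, so k = 35 or k = −251.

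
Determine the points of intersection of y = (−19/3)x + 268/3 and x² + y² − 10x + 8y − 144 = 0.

Substitute y = (268 − 19x)/3:
370x² − 10730x + 76960 = 0  ⟹  x² − 29x + 208 = 0
x = 16 or x = 13, giving (16, −12) and (13, 7).

(13, 7) and (16, −12)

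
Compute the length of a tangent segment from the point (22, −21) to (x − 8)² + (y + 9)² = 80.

The centre is (8, −9) and r = 4√5. The square of the distance from P to the centre is 196 + 144 = 340.
By the tangent–radius right angle, tangent length = √(|PO|² − r²) = √260 = 2√65.

2√65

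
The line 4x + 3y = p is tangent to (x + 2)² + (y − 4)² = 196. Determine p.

p = −66 or p = 74

For a tangent, require d(centre, line) = r = 14.
|4·(−2) + 3·4 − p| / √25 = 14
|p − (4)| = 14·5, so p = 74 or p = −66.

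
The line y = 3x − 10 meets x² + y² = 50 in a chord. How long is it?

Substitute y = 3x − 10:
10x² − 60x + 50 = 0  ⟹  x² − 6x + 5 = 0
x = 5 or x = 1, giving (5, 5) and (1, −7).
Chord length = distance between (5, 5) and (1, −7) = √160 = 4√10.

4√10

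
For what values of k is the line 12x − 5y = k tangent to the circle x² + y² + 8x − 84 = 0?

k = −178 or k = 82

Tangency holds when the distance from the centre (−4, 0) to the line equals the radius 10:
|12·(−4) − 5·0 − k| / √169 = 10
|k − (−48)| = 10·13, so k = 82 or k = −178.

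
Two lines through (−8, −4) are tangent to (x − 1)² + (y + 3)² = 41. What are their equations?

4x + 5y = −52 and 5x − 4y = −24

A line y − (−4) = m(x − (−8)) is tangent when its distance from (1, −3) is √41:
[m·(9) − (1)]² = 41(m² + 1)
20m² − 9m − 20 = 0, so m = −4/5 or m = 5/4.
Through (−8, −4) these give 4x + 5y = −52 and 5x − 4y = −24.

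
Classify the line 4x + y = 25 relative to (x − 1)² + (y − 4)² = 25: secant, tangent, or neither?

d² = (4·1 + 1·4 − (25))²/17 = 17; r² = 25.
Since d² < r², the line cuts the circle twice.

secant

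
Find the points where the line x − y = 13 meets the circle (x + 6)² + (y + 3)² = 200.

(−4, −17) and (8, −5)

Express y = x − 13 and substitute into the circle:
2x² − 8x − 64 = 0  ⟹  x² − 4x − 32 = 0
x = 8 or x = −4, giving (8, −5) and (−4, −17).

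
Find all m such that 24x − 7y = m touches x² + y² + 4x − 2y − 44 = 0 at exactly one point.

m = −230 or m = 120

The line touches the circle iff its distance from (−2, 1) is 7:
|24·(−2) − 7·1 − m| / √625 = 7
|m − (−55)| = 7·25, so m = 120 or m = −230.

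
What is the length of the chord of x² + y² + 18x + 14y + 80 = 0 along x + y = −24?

6√2

Substitute y = −x − 24:
2x² + 52x + 320 = 0  ⟹  x² + 26x + 160 = 0
x = −10 or x = −16, giving (−10, −14) and (−16, −8).
Chord length = distance between (−10, −14) and (−16, −8) = √72 = 6√2.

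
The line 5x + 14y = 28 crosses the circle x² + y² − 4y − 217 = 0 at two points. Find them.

(−14, 7) and (14, −3)

From the line, y = (28 − 5x)/14. Substituting:
221x² − 43316 = 0  ⟹  x² − 196 = 0
x = 14 or x = −14, giving (14, −3) and (−14, 7).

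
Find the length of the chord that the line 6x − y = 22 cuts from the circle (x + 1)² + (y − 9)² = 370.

6√37

The distance from (−1, 9) to the line is 37/√37, and r² = 370.
Half the chord is √(r² − d²) = √(333), so the full chord is 6√37.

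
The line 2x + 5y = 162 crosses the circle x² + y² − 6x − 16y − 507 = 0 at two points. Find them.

(1, 32) and (21, 24)

Substitute y = (162 − 2x)/5:
29x² − 638x + 609 = 0  ⟹  x² − 22x + 21 = 0
x = 21 or x = 1, giving (21, 24) and (1, 32).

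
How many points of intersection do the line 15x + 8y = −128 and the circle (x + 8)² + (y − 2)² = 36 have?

Substituting the line into the circle gives 289x² + 5344x + 22528 = 0.
Discriminant = (5344)² − 4·289·(22528) = 2515968 > 0.
Two real roots: the line is a secant.

2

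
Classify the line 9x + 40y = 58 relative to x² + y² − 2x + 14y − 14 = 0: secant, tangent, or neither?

neither

Substituting the line into the circle gives 1681x² − 9284x + 13444 = 0.
Δ = 86192656 − 90397456 = −4204800.
No real roots: the line does not meet the circle.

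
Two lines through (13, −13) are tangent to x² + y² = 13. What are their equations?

2x + 3y = −13 and 3x + 2y = 13

Let a tangent through (13, −13) have slope m. Its distance from (0, 0) must equal √13:
[m·(−13) − (13)]² = 13(m² + 1)
6m² + 13m + 6 = 0, so m = −2/3 or m = −3/2.
Through (13, −13) these give 2x + 3y = −13 and 3x + 2y = 13.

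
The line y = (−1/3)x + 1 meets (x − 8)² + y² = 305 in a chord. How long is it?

11√10

The distance from (8, 0) to the line is 5/√10, and r² = 305.
Half the chord is √(r² − d²) = √(605/2), so the full chord is 11√10.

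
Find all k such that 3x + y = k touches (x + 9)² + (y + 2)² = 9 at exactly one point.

For a tangent, require d(centre, line) = r = 3.
|3·(−9) + 1·(−2) − k| / √10 = 3
|k − (−29)| = 3√10.

k = −29 ± 3√10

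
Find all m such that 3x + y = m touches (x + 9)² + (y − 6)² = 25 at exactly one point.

For a tangent, require d(centre, line) = r = 5.
|3·(−9) + 1·6 − m| / √10 = 5
|m − (−21)| = 5√10.

m = −21 ± 5√10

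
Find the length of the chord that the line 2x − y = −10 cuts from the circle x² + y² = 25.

2√5

Substitute y = 2x + 10:
5x² + 40x + 75 = 0  ⟹  x² + 8x + 15 = 0
x = −3 or x = −5, giving (−3, 4) and (−5, 0).
Chord length = distance between (−3, 4) and (−5, 0) = √20 = 2√5.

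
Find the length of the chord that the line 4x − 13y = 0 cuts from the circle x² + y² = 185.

Express y = (4x)/13 and substitute into the circle:
185x² − 31265 = 0  ⟹  x² − 169 = 0
x = 13 or x = −13, giving (13, 4) and (−13, −4).
|(13, 4) − (−13, −4)| = √((26)² + (8)²) = 2√185.

2√185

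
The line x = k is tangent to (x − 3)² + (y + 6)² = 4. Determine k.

k = 1 or k = 5

Tangency holds when the distance from the centre (3, −6) to the line equals the radius 2:
|1·3 + 0·(−6) − k| / √1 = 2
|k − (3)| = 2, so k = 5 or k = 1.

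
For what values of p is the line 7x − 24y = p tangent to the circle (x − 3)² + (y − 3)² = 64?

p = −251 or p = 149

Tangency holds when the distance from the centre (3, 3) to the line equals the radius 8:
|7·3 − 24·3 − p| / √625 = 8
|p − (−51)| = 8·25, so p = 149 or p = −251.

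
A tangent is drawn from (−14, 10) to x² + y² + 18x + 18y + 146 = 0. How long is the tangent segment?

√370

Centre (−9, −9), r² = 16. |PO|² = (−5)² + (19)² = 386.
The tangent meets the radius at right angles, so tangent² = |PO|² − r² = 386 − 16 = 370.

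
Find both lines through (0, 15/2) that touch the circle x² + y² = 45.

Let a tangent through (0, 15/2) have slope m. Its distance from (0, 0) must equal 3√5:
(0m − (−15/2))² = 45(m² + 1)
4m² − 1 = 0, so m = 1/2 or m = −1/2.
Through (0, 15/2) these give x − 2y = −15 and x + 2y = 15.

x − 2y = −15 and x + 2y = 15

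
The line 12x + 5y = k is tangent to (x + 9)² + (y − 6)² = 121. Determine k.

k = −221 or k = 65

For a tangent, require d(centre, line) = r = 11.
|12·(−9) + 5·6 − k| / √169 = 11
|k − (−78)| = 11·13, so k = 65 or k = −221.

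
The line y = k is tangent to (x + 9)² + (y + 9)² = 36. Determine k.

k = −15 or k = −3

The line touches the circle iff its distance from (−9, −9) is 6:
|0·(−9) + 1·(−9) − k| / √1 = 6
|k − (−9)| = 6, so k = −3 or k = −15.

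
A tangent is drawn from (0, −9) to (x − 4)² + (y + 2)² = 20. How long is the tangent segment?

The centre is (4, −2) and r = 2√5. The square of the distance from P to the centre is 16 + 49 = 65.
By the tangent–radius right angle, tangent length = √(|PO|² − r²) = √45 = 3√5.

3√5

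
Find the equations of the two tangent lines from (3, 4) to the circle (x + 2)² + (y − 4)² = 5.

A line y − (4) = m(x − (3)) is tangent when its distance from (−2, 4) is √5:
[m·(−5) − (0)]² = 5(m² + 1)
4m² − 1 = 0, so m = −1/2 or m = 1/2.
Through (3, 4) these give x + 2y = 11 and x − 2y = −5.

x + 2y = 11 and x − 2y = −5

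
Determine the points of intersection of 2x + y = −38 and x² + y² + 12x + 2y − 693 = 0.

Express y = −2x − 38 and substitute into the circle:
5x² + 160x + 675 = 0  ⟹  x² + 32x + 135 = 0
x = −5 or x = −27, giving (−5, −28) and (−27, 16).

(−27, 16) and (−5, −28)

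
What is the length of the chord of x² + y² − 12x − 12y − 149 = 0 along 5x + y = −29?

From the line, y = −5x − 29. Substituting:
26x² + 338x + 1040 = 0  ⟹  x² + 13x + 40 = 0
x = −5 or x = −8, giving (−5, −4) and (−8, 11).
Chord length = distance between (−5, −4) and (−8, 11) = √234 = 3√26.

3√26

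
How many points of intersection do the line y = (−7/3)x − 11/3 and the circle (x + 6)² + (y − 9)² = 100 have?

2

Centre (−6, 9), r² = 100. Distance² from centre to line = (−4)²/58 = 8/29.
Since d² < r², the line cuts the circle twice.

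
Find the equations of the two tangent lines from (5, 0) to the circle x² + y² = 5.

x + 2y = 5 and x − 2y = 5

A line y − (0) = m(x − (5)) is tangent when its distance from (0, 0) is √5:
(−5m − (0))² = 5(m² + 1)
4m² − 1 = 0, so m = −1/2 or m = 1/2.
Through (5, 0) these give x + 2y = 5 and x − 2y = 5.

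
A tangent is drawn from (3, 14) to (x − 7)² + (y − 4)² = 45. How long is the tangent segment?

Centre (7, 4), r² = 45. |PO|² = (−4)² + (10)² = 116.
The tangent meets the radius at right angles, so tangent² = |PO|² − r² = 116 − 45 = 71.

√71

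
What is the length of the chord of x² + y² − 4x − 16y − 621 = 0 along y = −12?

34

Centre (2, 8), r² = 689. Perpendicular distance d from centre to line = |20| / √1 = 20.
Chord = 2√(r² − d²) = 2·√(289) = 34.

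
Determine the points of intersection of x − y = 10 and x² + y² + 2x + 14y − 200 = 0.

From the line, y = x − 10. Substituting:
2x² − 4x − 240 = 0  ⟹  x² − 2x − 120 = 0
x = 12 or x = −10, giving (12, 2) and (−10, −20).

(−10, −20) and (12, 2)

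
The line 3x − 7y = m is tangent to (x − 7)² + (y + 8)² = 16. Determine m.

m = 77 ± 4√58

The line touches the circle iff its distance from (7, −8) is 4:
|3·7 − 7·(−8) − m| / √58 = 4
|m − (77)| = 4√58.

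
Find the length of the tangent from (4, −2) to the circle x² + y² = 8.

Centre (0, 0), r² = 8. |PO|² = (4)² + (−2)² = 20.
By the tangent–radius right angle, tangent length = √(|PO|² − r²) = √12 = 2√3.

2√3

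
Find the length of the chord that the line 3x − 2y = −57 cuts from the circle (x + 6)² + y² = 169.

The distance from (−6, 0) to the line is 39/√13, and r² = 169.
Half the chord is √(r² − d²) = √(52), so the full chord is 4√13.

4√13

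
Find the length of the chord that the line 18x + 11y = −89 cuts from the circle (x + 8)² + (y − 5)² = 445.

Centre (−8, 5), r² = 445. Perpendicular distance d from centre to line = |0| / √445 = 0/√445.
Chord = 2√(r² − d²) = 2·√(445) = 2√445.

2√445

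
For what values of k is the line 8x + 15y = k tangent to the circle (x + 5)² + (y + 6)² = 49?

Tangency holds when the distance from the centre (−5, −6) to the line equals the radius 7:
|8·(−5) + 15·(−6) − k| / √289 = 7
|k − (−130)| = 7·17, so k = −11 or k = −249.

k = −249 or k = −11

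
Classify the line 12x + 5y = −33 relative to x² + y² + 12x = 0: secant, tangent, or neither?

secant

Substituting the line into the circle gives 169x² + 1092x + 1089 = 0.
Discriminant = (1092)² − 4·169·(1089) = 456300 > 0.
Two real roots: the line is a secant.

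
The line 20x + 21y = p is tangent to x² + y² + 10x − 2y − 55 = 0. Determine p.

p = −340 or p = 182

Tangency holds when the distance from the centre (−5, 1) to the line equals the radius 9:
|20·(−5) + 21·1 − p| / √841 = 9
|p − (−79)| = 9·29, so p = 182 or p = −340.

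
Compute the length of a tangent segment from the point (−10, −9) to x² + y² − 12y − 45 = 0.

2√61

With centre O = (0, 6), |OP|² = 325 and r² = 81.
Power of the point: PT² = |PO|² − r² = 244, so PT = 2√61.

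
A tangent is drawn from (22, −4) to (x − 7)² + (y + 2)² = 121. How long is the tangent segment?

The centre is (7, −2) and r = 11. The square of the distance from P to the centre is 225 + 4 = 229.
By the tangent–radius right angle, tangent length = √(|PO|² − r²) = √108 = 6√3.

6√3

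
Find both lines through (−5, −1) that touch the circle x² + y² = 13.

A line y − (−1) = m(x − (−5)) is tangent when its distance from (0, 0) is √13:
[m·(5) − (1)]² = 13(m² + 1)
6m² − 5m − 6 = 0, so m = −2/3 or m = 3/2.
Through (−5, −1) these give 2x + 3y = −13 and 3x − 2y = −13.

2x + 3y = −13 and 3x − 2y = −13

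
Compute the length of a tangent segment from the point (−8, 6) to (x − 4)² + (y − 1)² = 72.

With centre O = (4, 1), |OP|² = 169 and r² = 72.
The tangent meets the radius at right angles, so tangent² = |PO|² − r² = 169 − 72 = 97.

√97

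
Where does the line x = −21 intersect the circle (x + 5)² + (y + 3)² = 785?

The line gives x = −21. Substituting into the circle:
y² + 6y − 520 = 0
y = 20 or y = −26, giving (−21, 20) and (−21, −26).

(−21, −26) and (−21, 20)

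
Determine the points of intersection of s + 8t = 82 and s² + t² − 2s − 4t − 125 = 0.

From the line, t = (82 − s)/8. Substituting:
65s² − 260s − 3900 = 0  ⟹  s² − 4s − 60 = 0
s = 10 or s = −6, giving (10, 9) and (−6, 11).

(−6, 11) and (10, 9)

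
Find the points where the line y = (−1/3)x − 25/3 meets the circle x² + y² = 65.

(−4, −7) and (−1, −8)

Express y = (−25 − x)/3 and substitute into the circle:
10x² + 50x + 40 = 0  ⟹  x² + 5x + 4 = 0
x = −1 or x = −4, giving (−1, −8) and (−4, −7).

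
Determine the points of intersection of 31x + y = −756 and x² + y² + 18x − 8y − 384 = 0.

(−25, 19) and (−24, −12)

Substitute y = −31x − 756:
962x² + 47138x + 577200 = 0  ⟹  x² + 49x + 600 = 0
x = −24 or x = −25, giving (−24, −12) and (−25, 19).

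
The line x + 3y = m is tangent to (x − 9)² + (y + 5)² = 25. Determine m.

m = −6 ± 5√10

The line touches the circle iff its distance from (9, −5) is 5:
|1·9 + 3·(−5) − m| / √10 = 5
|m − (−6)| = 5√10.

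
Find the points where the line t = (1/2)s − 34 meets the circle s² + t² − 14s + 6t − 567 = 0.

From the line, t = (−68 + s)/2. Substituting:
5s² − 180s + 1540 = 0  ⟹  s² − 36s + 308 = 0
s = 22 or s = 14, giving (22, −23) and (14, −27).

(14, −27) and (22, −23)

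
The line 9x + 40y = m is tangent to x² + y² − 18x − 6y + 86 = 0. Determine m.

The line touches the circle iff its distance from (9, 3) is 2:
|9·9 + 40·3 − m| / √1681 = 2
|m − (201)| = 2·41, so m = 283 or m = 119.

m = 119 or m = 283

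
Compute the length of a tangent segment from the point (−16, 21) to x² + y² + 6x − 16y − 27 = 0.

Centre (−3, 8), r² = 100. |PO|² = (−13)² + (13)² = 338.
By the tangent–radius right angle, tangent length = √(|PO|² − r²) = √238.

√238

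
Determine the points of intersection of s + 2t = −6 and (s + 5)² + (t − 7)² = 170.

From the line, t = (−6 − s)/2. Substituting:
5s² + 80s − 180 = 0  ⟹  s² + 16s − 36 = 0
s = 2 or s = −18, giving (2, −4) and (−18, 6).

(−18, 6) and (2, −4)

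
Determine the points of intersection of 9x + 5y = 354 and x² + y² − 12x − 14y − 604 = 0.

Express y = (354 − 9x)/5 and substitute into the circle:
106x² − 6042x + 85436 = 0  ⟹  x² − 57x + 806 = 0
x = 31 or x = 26, giving (31, 15) and (26, 24).

(26, 24) and (31, 15)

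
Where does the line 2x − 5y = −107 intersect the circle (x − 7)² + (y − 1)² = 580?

(−11, 17) and (9, 25)

Express y = (107 + 2x)/5 and substitute into the circle:
29x² + 58x − 2871 = 0  ⟹  x² + 2x − 99 = 0
x = 9 or x = −11, giving (9, 25) and (−11, 17).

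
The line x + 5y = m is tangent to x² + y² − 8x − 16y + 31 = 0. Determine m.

m = 44 ± 7√26

For a tangent, require d(centre, line) = r = 7.
|1·4 + 5·8 − m| / √26 = 7
|m − (44)| = 7√26.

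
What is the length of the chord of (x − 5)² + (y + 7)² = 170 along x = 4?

26

Centre (5, −7), r² = 170. Perpendicular distance d from centre to line = |1| / √1 = 1.
Half the chord is √(r² − d²) = √(169), so the full chord is 26.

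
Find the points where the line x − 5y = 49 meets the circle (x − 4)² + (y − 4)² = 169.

(4, −9) and (9, −8)

Substitute y = (−49 + x)/5:
26x² − 338x + 936 = 0  ⟹  x² − 13x + 36 = 0
x = 9 or x = 4, giving (9, −8) and (4, −9).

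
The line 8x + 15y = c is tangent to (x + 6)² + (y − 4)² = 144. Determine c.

c = −192 or c = 216

Tangency holds when the distance from the centre (−6, 4) to the line equals the radius 12:
|8·(−6) + 15·4 − c| / √289 = 12
|c − (12)| = 12·17, so c = 216 or c = −192.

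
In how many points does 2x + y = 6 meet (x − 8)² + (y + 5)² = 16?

2

d² = (2·8 + 1·(−5) − (6))²/5 = 5; r² = 16.
Since d² < r², the line cuts the circle twice.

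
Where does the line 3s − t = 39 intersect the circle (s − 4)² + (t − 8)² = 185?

(12, −3) and (17, 12)

Express t = 3s − 39 and substitute into the circle:
10s² − 290s + 2040 = 0  ⟹  s² − 29s + 204 = 0
s = 17 or s = 12, giving (17, 12) and (12, −3).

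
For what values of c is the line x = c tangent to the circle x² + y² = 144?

Tangency holds when the distance from the centre (0, 0) to the line equals the radius 12:
|1·0 + 0·0 − c| / √1 = 12
|c| = 12, so c = 12 or c = −12.

c = −12 or c = 12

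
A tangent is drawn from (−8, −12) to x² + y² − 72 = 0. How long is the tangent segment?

The centre is (0, 0) and r = 6√2. The square of the distance from P to the centre is 64 + 144 = 208.
The tangent meets the radius at right angles, so tangent² = |PO|² − r² = 208 − 72 = 136.

2√34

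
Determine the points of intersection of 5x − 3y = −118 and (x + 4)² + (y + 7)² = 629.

Substitute y = (118 + 5x)/3:
34x² + 1462x + 13804 = 0  ⟹  x² + 43x + 406 = 0
x = −14 or x = −29, giving (−14, 16) and (−29, −9).

(−29, −9) and (−14, 16)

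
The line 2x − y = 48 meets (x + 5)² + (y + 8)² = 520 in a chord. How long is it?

4√5

From the line, y = 2x − 48. Substituting:
5x² − 150x + 1105 = 0  ⟹  x² − 30x + 221 = 0
x = 17 or x = 13, giving (17, −14) and (13, −22).
|(17, −14) − (13, −22)| = √((4)² + (8)²) = 4√5.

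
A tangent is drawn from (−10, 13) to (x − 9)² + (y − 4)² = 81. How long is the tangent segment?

19

The centre is (9, 4) and r = 9. The square of the distance from P to the centre is 361 + 81 = 442.
By the tangent–radius right angle, tangent length = √(|PO|² − r²) = √361 = 19.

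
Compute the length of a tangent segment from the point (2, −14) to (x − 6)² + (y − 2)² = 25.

√247

Centre (6, 2), r² = 25. |PO|² = (−4)² + (−16)² = 272.
Power of the point: PT² = |PO|² − r² = 247, so PT = √247.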